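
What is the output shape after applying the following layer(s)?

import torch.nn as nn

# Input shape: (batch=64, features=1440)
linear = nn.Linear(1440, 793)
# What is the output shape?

Input shape: (64, 1440)
Output shape: (64, 793)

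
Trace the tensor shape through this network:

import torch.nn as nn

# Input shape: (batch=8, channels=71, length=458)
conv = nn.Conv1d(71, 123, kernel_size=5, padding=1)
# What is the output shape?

Input shape: (8, 71, 458)
Output shape: (8, 123, 456)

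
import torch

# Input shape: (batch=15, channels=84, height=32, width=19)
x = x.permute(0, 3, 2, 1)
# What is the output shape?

Input shape: (15, 84, 32, 19)
Output shape: (15, 19, 32, 84)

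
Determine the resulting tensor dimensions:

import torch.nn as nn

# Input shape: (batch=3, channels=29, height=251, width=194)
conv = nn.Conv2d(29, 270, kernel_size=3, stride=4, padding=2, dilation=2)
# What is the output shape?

Input shape: (3, 29, 251, 194)
Output shape: (3, 270, 63, 49)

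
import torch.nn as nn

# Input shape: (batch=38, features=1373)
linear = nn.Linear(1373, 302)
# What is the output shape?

Input shape: (38, 1373)
Output shape: (38, 302)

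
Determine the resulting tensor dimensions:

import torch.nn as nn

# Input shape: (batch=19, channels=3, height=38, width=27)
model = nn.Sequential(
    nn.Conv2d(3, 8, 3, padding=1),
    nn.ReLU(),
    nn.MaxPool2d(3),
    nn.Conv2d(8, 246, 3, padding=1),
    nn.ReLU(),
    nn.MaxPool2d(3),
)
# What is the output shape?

Input shape: (19, 3, 38, 27)
  -> after first Conv2d: (19, 8, 38, 27)
  -> after first MaxPool2d: (19, 8, 12, 9)
  -> after second Conv2d: (19, 246, 12, 9)
Output shape: (19, 246, 4, 3)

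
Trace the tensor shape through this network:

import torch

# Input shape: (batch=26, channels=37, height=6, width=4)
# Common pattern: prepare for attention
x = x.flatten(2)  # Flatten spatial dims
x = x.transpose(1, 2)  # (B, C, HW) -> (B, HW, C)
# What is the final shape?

Input shape: (26, 37, 6, 4)
  -> after flatten(2): (26, 37, 24)
Output shape: (26, 24, 37)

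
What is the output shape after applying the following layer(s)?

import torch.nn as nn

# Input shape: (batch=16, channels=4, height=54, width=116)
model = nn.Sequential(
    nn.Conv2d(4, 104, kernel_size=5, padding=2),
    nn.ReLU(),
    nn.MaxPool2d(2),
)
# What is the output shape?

Input shape: (16, 4, 54, 116)
  -> after Conv2d: (16, 104, 54, 116)
  -> after ReLU: (16, 104, 54, 116)
Output shape: (16, 104, 27, 58)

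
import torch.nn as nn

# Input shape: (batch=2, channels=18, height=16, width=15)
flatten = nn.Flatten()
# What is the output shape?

Input shape: (2, 18, 16, 15)
Output shape: (2, 4320)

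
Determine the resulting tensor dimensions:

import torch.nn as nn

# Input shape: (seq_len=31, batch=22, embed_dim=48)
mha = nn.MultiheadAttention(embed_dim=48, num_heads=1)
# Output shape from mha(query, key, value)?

Input shape: (31, 22, 48)
Output shape: (31, 22, 48)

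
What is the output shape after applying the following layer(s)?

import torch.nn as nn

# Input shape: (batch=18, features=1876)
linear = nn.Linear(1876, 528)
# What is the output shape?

Input shape: (18, 1876)
Output shape: (18, 528)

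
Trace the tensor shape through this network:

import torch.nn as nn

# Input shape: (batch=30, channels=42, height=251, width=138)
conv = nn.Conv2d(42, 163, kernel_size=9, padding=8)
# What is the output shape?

Input shape: (30, 42, 251, 138)
Output shape: (30, 163, 259, 146)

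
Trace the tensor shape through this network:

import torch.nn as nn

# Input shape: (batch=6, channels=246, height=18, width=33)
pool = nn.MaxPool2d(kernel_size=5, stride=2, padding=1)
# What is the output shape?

Input shape: (6, 246, 18, 33)
Output shape: (6, 246, 8, 16)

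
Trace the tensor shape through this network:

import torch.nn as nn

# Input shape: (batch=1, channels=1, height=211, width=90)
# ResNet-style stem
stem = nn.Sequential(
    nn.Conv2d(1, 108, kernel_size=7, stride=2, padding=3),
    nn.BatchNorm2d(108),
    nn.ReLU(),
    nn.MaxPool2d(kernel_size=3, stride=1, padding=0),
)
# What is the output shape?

Input shape: (1, 1, 211, 90)
  -> after Conv2d 7x7 stride=2: (1, 108, 106, 45)
Output shape: (1, 108, 104, 43)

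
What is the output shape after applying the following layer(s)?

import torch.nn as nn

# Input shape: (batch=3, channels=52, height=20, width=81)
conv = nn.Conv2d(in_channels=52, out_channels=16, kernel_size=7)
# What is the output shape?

Input shape: (3, 52, 20, 81)
Output shape: (3, 16, 14, 75)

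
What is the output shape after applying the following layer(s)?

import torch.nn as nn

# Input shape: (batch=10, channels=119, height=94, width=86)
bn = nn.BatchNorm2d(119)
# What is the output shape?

Input shape: (10, 119, 94, 86)
Output shape: (10, 119, 94, 86)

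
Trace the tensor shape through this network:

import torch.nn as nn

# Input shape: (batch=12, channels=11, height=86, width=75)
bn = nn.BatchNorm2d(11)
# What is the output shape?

Input shape: (12, 11, 86, 75)
Output shape: (12, 11, 86, 75)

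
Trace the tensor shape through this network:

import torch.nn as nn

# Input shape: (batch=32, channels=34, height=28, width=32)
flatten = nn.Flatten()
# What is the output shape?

Input shape: (32, 34, 28, 32)
Output shape: (32, 30464)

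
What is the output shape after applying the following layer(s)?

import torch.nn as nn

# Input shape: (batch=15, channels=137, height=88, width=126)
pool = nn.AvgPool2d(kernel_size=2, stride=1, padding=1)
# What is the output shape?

Input shape: (15, 137, 88, 126)
Output shape: (15, 137, 89, 127)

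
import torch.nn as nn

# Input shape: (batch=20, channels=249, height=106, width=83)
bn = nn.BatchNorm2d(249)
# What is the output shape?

Input shape: (20, 249, 106, 83)
Output shape: (20, 249, 106, 83)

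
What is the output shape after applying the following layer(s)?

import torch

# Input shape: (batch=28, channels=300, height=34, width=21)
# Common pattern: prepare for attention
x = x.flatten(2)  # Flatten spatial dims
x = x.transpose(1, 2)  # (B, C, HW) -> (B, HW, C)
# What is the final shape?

Input shape: (28, 300, 34, 21)
  -> after flatten(2): (28, 300, 714)
Output shape: (28, 714, 300)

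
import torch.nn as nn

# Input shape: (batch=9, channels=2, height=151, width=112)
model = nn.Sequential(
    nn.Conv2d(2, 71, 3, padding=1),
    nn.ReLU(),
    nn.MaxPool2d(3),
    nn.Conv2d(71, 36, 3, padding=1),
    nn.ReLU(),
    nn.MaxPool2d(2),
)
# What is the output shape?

Input shape: (9, 2, 151, 112)
  -> after first Conv2d: (9, 71, 151, 112)
  -> after first MaxPool2d: (9, 71, 50, 37)
  -> after second Conv2d: (9, 36, 50, 37)
Output shape: (9, 36, 25, 18)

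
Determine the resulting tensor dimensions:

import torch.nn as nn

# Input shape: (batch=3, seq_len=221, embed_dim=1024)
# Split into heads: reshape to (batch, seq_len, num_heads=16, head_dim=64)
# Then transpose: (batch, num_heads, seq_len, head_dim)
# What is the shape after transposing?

Input shape: (3, 221, 1024)
  -> after reshape: (3, 221, 16, 64)
Output shape: (3, 16, 221, 64)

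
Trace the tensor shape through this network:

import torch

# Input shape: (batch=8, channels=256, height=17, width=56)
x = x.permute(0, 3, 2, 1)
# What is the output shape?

Input shape: (8, 256, 17, 56)
Output shape: (8, 56, 17, 256)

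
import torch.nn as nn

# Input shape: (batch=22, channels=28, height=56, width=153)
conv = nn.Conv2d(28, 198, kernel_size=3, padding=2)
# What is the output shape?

Input shape: (22, 28, 56, 153)
Output shape: (22, 198, 58, 155)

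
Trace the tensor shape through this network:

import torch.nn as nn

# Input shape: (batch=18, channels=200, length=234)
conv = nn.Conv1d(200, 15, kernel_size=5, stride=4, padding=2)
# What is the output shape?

Input shape: (18, 200, 234)
Output shape: (18, 15, 59)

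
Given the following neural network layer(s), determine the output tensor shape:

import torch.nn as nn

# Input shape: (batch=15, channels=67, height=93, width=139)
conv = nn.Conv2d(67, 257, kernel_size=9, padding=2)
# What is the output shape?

Input shape: (15, 67, 93, 139)
Output shape: (15, 257, 89, 135)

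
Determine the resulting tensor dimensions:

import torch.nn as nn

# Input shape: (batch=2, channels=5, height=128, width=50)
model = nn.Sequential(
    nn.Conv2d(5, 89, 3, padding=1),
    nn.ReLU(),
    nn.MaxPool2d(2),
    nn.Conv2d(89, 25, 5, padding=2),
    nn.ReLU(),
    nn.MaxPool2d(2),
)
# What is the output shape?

Input shape: (2, 5, 128, 50)
  -> after first Conv2d: (2, 89, 128, 50)
  -> after first MaxPool2d: (2, 89, 64, 25)
  -> after second Conv2d: (2, 25, 64, 25)
Output shape: (2, 25, 32, 12)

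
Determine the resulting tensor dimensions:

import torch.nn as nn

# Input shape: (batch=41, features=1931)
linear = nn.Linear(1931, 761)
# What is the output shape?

Input shape: (41, 1931)
Output shape: (41, 761)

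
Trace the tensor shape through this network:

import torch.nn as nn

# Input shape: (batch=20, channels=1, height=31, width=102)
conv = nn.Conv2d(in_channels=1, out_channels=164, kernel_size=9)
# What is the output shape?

Input shape: (20, 1, 31, 102)
Output shape: (20, 164, 23, 94)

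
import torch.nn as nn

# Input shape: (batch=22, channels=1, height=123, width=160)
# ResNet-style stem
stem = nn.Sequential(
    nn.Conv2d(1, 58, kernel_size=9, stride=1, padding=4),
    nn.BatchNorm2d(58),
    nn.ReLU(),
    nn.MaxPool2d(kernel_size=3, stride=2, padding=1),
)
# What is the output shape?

Input shape: (22, 1, 123, 160)
  -> after Conv2d 9x9 stride=1: (22, 58, 123, 160)
Output shape: (22, 58, 62, 80)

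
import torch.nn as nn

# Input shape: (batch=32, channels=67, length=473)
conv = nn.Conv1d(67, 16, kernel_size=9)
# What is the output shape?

Input shape: (32, 67, 473)
Output shape: (32, 16, 465)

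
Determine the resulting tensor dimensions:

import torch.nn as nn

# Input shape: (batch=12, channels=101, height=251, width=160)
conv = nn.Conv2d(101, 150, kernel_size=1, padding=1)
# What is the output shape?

Input shape: (12, 101, 251, 160)
Output shape: (12, 150, 253, 162)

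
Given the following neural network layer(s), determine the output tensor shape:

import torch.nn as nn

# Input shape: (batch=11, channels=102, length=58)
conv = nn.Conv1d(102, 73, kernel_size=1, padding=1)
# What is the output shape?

Input shape: (11, 102, 58)
Output shape: (11, 73, 60)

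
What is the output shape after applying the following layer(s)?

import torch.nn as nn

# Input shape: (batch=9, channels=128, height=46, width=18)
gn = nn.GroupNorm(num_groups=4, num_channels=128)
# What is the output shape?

Input shape: (9, 128, 46, 18)
Output shape: (9, 128, 46, 18)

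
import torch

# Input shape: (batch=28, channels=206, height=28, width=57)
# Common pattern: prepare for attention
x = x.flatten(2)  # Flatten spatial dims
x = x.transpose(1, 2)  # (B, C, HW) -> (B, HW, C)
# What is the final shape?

Input shape: (28, 206, 28, 57)
  -> after flatten(2): (28, 206, 1596)
Output shape: (28, 1596, 206)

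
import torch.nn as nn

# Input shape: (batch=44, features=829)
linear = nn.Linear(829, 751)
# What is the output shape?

Input shape: (44, 829)
Output shape: (44, 751)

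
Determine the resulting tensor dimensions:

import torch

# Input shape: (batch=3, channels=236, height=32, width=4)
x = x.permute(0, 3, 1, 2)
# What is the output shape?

Input shape: (3, 236, 32, 4)
Output shape: (3, 4, 236, 32)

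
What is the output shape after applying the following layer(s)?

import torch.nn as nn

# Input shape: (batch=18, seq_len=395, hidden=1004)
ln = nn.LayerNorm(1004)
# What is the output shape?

Input shape: (18, 395, 1004)
Output shape: (18, 395, 1004)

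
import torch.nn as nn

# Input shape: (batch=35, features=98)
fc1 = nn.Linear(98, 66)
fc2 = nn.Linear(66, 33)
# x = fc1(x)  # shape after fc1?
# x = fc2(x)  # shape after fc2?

Input shape: (35, 98)
  -> after fc1: (35, 66)
Output shape: (35, 33)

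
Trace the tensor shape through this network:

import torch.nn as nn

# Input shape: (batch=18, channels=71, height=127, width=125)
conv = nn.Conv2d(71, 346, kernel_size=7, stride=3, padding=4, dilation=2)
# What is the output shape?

Input shape: (18, 71, 127, 125)
Output shape: (18, 346, 41, 41)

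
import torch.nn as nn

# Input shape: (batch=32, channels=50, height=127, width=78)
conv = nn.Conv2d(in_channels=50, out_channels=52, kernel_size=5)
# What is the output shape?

Input shape: (32, 50, 127, 78)
Output shape: (32, 52, 123, 74)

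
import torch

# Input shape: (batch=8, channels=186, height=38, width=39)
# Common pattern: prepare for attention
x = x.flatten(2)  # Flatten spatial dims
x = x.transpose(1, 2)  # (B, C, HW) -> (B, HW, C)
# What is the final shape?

Input shape: (8, 186, 38, 39)
  -> after flatten(2): (8, 186, 1482)
Output shape: (8, 1482, 186)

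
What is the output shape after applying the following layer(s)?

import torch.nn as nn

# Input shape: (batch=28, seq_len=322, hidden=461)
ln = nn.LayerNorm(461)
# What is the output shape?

Input shape: (28, 322, 461)
Output shape: (28, 322, 461)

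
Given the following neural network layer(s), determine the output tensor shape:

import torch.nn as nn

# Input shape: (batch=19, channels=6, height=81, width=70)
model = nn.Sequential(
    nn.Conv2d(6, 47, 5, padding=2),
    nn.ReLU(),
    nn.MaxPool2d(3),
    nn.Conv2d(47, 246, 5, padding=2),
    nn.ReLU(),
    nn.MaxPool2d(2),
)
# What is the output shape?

Input shape: (19, 6, 81, 70)
  -> after first Conv2d: (19, 47, 81, 70)
  -> after first MaxPool2d: (19, 47, 27, 23)
  -> after second Conv2d: (19, 246, 27, 23)
Output shape: (19, 246, 13, 11)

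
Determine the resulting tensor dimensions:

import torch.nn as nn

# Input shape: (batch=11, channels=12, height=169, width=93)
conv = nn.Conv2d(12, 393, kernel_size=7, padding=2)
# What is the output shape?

Input shape: (11, 12, 169, 93)
Output shape: (11, 393, 167, 91)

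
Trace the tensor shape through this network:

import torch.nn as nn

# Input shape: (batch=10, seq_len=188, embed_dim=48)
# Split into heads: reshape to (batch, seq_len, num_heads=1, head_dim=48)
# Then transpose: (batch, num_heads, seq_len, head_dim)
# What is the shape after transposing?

Input shape: (10, 188, 48)
  -> after reshape: (10, 188, 1, 48)
Output shape: (10, 1, 188, 48)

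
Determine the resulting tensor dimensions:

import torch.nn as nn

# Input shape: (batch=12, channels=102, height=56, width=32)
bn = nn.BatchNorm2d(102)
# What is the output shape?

Input shape: (12, 102, 56, 32)
Output shape: (12, 102, 56, 32)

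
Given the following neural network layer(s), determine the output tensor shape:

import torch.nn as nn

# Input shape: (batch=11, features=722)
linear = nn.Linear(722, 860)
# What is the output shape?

Input shape: (11, 722)
Output shape: (11, 860)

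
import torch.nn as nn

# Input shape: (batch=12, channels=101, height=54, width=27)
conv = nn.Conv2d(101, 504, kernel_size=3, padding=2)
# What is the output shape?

Input shape: (12, 101, 54, 27)
Output shape: (12, 504, 56, 29)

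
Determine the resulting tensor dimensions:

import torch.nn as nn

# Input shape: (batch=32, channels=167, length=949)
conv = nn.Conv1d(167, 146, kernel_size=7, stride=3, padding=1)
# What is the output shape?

Input shape: (32, 167, 949)
Output shape: (32, 146, 315)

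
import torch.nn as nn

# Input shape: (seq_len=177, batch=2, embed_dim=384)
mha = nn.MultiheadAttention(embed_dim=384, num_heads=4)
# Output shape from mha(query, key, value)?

Input shape: (177, 2, 384)
Output shape: (177, 2, 384)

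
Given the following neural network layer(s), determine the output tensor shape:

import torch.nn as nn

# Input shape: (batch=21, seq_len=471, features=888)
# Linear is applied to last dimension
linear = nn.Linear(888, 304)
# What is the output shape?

Input shape: (21, 471, 888)
Output shape: (21, 471, 304)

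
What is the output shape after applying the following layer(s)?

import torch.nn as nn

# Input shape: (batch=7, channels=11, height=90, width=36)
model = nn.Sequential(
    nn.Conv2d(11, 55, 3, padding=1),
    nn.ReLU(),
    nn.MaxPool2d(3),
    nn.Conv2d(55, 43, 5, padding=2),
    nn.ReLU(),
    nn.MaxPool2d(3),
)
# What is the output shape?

Input shape: (7, 11, 90, 36)
  -> after first Conv2d: (7, 55, 90, 36)
  -> after first MaxPool2d: (7, 55, 30, 12)
  -> after second Conv2d: (7, 43, 30, 12)
Output shape: (7, 43, 10, 4)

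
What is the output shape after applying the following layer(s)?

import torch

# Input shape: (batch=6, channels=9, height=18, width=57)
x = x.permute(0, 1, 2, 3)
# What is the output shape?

Input shape: (6, 9, 18, 57)
Output shape: (6, 9, 18, 57)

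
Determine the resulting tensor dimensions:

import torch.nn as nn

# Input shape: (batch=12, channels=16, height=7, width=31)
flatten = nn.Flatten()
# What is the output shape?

Input shape: (12, 16, 7, 31)
Output shape: (12, 3472)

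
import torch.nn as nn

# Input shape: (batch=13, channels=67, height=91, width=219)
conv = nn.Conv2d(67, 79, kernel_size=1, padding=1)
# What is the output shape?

Input shape: (13, 67, 91, 219)
Output shape: (13, 79, 93, 221)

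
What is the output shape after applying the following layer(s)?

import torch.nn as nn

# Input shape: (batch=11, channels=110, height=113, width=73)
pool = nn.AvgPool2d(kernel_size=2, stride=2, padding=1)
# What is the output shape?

Input shape: (11, 110, 113, 73)
Output shape: (11, 110, 57, 37)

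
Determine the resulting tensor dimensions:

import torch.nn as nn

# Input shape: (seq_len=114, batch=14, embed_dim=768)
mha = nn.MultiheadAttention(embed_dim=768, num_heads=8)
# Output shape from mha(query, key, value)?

Input shape: (114, 14, 768)
Output shape: (114, 14, 768)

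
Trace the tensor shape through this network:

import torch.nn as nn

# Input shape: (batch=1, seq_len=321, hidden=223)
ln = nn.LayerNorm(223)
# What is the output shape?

Input shape: (1, 321, 223)
Output shape: (1, 321, 223)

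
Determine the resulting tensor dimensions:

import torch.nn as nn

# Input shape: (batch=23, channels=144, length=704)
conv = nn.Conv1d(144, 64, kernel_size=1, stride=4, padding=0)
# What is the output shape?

Input shape: (23, 144, 704)
Output shape: (23, 64, 176)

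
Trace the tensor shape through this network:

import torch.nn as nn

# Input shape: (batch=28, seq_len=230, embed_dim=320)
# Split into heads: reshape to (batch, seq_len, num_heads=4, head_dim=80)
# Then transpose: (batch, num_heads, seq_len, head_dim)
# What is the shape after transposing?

Input shape: (28, 230, 320)
  -> after reshape: (28, 230, 4, 80)
Output shape: (28, 4, 230, 80)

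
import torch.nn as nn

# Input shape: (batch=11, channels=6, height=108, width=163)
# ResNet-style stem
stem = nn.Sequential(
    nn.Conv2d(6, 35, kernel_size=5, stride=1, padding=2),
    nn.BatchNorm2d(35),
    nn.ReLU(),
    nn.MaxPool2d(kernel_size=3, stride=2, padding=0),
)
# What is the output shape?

Input shape: (11, 6, 108, 163)
  -> after Conv2d 5x5 stride=1: (11, 35, 108, 163)
Output shape: (11, 35, 53, 81)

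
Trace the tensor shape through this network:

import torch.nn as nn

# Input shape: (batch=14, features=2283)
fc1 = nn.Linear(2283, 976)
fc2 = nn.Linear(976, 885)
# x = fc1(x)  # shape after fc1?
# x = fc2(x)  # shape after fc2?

Input shape: (14, 2283)
  -> after fc1: (14, 976)
Output shape: (14, 885)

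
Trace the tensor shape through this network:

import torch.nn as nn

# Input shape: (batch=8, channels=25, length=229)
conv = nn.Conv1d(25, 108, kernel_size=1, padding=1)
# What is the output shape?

Input shape: (8, 25, 229)
Output shape: (8, 108, 231)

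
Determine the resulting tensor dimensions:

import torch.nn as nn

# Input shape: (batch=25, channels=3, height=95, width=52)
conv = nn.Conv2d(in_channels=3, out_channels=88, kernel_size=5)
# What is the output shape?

Input shape: (25, 3, 95, 52)
Output shape: (25, 88, 91, 48)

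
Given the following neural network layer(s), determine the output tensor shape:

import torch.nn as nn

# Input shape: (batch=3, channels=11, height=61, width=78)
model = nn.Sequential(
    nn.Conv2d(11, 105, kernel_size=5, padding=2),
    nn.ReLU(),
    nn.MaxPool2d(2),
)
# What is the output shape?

Input shape: (3, 11, 61, 78)
  -> after Conv2d: (3, 105, 61, 78)
  -> after ReLU: (3, 105, 61, 78)
Output shape: (3, 105, 30, 39)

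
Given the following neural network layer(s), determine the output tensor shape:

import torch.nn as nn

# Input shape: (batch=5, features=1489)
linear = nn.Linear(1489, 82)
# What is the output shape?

Input shape: (5, 1489)
Output shape: (5, 82)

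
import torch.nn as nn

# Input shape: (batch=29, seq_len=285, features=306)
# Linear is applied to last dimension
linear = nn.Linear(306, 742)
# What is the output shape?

Input shape: (29, 285, 306)
Output shape: (29, 285, 742)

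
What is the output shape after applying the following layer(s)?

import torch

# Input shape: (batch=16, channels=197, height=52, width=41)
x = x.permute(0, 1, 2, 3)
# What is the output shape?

Input shape: (16, 197, 52, 41)
Output shape: (16, 197, 52, 41)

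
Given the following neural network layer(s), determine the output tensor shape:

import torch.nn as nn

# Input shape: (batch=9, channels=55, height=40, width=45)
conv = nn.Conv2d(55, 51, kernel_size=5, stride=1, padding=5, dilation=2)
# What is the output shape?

Input shape: (9, 55, 40, 45)
Output shape: (9, 51, 42, 47)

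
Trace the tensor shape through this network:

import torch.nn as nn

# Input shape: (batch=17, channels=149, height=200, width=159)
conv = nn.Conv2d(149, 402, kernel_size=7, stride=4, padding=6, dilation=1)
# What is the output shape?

Input shape: (17, 149, 200, 159)
Output shape: (17, 402, 52, 42)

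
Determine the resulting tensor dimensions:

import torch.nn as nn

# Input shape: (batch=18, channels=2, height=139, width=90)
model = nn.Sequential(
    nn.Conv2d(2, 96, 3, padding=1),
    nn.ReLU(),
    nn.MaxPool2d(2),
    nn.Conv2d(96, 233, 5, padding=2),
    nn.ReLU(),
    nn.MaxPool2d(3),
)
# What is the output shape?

Input shape: (18, 2, 139, 90)
  -> after first Conv2d: (18, 96, 139, 90)
  -> after first MaxPool2d: (18, 96, 69, 45)
  -> after second Conv2d: (18, 233, 69, 45)
Output shape: (18, 233, 23, 15)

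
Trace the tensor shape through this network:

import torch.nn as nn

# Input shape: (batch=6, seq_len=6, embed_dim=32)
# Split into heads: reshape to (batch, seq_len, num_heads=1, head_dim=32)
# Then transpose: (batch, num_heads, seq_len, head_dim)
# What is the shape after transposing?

Input shape: (6, 6, 32)
  -> after reshape: (6, 6, 1, 32)
Output shape: (6, 1, 6, 32)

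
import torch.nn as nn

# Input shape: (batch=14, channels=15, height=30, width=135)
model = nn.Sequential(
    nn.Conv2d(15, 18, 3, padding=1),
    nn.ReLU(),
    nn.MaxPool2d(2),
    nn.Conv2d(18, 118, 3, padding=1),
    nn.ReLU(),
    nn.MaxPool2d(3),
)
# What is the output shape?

Input shape: (14, 15, 30, 135)
  -> after first Conv2d: (14, 18, 30, 135)
  -> after first MaxPool2d: (14, 18, 15, 67)
  -> after second Conv2d: (14, 118, 15, 67)
Output shape: (14, 118, 5, 22)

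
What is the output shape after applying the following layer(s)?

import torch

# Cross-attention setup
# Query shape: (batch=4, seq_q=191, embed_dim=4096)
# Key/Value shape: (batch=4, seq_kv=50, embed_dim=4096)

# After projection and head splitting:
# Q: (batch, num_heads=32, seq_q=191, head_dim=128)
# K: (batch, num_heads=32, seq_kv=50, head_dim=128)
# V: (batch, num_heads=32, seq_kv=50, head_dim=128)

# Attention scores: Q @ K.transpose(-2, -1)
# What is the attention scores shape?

Input shape: (4, 191, 4096)
Output shape: (4, 32, 191, 50)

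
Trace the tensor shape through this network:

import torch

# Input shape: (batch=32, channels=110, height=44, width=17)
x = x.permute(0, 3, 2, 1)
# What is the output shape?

Input shape: (32, 110, 44, 17)
Output shape: (32, 17, 44, 110)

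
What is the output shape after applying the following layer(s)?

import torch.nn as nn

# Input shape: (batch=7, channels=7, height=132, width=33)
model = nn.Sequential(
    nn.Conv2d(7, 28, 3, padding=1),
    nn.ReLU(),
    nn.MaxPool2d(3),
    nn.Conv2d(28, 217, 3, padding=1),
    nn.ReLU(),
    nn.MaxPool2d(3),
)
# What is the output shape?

Input shape: (7, 7, 132, 33)
  -> after first Conv2d: (7, 28, 132, 33)
  -> after first MaxPool2d: (7, 28, 44, 11)
  -> after second Conv2d: (7, 217, 44, 11)
Output shape: (7, 217, 14, 3)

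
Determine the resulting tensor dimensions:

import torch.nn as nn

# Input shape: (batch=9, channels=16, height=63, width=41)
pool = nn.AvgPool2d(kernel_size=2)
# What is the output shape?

Input shape: (9, 16, 63, 41)
Output shape: (9, 16, 31, 20)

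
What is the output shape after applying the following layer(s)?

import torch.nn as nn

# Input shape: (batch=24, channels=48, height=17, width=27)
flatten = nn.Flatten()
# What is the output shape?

Input shape: (24, 48, 17, 27)
Output shape: (24, 22032)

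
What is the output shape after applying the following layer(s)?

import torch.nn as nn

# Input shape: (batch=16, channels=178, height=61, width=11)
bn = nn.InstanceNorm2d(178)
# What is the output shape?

Input shape: (16, 178, 61, 11)
Output shape: (16, 178, 61, 11)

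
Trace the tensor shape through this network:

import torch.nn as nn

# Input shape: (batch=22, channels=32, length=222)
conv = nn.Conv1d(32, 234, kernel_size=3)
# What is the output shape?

Input shape: (22, 32, 222)
Output shape: (22, 234, 220)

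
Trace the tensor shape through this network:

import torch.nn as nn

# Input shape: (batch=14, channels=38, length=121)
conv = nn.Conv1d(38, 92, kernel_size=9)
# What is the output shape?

Input shape: (14, 38, 121)
Output shape: (14, 92, 113)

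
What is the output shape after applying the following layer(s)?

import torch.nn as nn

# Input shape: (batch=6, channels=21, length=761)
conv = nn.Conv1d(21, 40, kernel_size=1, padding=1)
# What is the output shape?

Input shape: (6, 21, 761)
Output shape: (6, 40, 763)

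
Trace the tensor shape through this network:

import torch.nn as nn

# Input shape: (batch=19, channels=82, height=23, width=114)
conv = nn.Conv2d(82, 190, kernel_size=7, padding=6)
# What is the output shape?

Input shape: (19, 82, 23, 114)
Output shape: (19, 190, 29, 120)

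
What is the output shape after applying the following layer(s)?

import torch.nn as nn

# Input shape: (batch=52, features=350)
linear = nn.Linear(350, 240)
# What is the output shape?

Input shape: (52, 350)
Output shape: (52, 240)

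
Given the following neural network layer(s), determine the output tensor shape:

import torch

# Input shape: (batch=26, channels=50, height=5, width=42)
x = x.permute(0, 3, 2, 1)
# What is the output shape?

Input shape: (26, 50, 5, 42)
Output shape: (26, 42, 5, 50)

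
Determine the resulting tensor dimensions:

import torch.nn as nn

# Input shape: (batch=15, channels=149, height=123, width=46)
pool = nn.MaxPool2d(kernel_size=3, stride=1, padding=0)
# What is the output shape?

Input shape: (15, 149, 123, 46)
Output shape: (15, 149, 121, 44)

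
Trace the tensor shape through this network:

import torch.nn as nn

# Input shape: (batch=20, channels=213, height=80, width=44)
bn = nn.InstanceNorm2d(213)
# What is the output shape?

Input shape: (20, 213, 80, 44)
Output shape: (20, 213, 80, 44)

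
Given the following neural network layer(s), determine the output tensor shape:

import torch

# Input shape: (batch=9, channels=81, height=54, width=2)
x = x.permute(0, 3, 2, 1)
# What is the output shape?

Input shape: (9, 81, 54, 2)
Output shape: (9, 2, 54, 81)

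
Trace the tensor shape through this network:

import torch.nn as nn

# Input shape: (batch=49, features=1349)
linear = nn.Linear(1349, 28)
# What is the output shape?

Input shape: (49, 1349)
Output shape: (49, 28)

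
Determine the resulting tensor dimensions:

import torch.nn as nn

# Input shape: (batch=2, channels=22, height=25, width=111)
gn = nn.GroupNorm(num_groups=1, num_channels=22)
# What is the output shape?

Input shape: (2, 22, 25, 111)
Output shape: (2, 22, 25, 111)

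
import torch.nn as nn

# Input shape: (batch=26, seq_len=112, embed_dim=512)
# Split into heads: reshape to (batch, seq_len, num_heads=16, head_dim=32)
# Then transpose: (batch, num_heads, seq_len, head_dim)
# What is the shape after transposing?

Input shape: (26, 112, 512)
  -> after reshape: (26, 112, 16, 32)
Output shape: (26, 16, 112, 32)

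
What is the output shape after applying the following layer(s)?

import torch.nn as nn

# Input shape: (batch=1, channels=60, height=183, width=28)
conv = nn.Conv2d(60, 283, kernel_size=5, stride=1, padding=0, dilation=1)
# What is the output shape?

Input shape: (1, 60, 183, 28)
Output shape: (1, 283, 179, 24)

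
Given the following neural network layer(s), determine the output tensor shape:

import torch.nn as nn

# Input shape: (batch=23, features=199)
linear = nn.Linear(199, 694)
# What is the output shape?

Input shape: (23, 199)
Output shape: (23, 694)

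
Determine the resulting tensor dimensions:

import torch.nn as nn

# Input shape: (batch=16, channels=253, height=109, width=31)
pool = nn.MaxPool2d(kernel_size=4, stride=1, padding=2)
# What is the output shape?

Input shape: (16, 253, 109, 31)
Output shape: (16, 253, 110, 32)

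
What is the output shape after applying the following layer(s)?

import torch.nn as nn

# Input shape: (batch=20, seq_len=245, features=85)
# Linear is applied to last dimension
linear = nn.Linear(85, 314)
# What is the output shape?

Input shape: (20, 245, 85)
Output shape: (20, 245, 314)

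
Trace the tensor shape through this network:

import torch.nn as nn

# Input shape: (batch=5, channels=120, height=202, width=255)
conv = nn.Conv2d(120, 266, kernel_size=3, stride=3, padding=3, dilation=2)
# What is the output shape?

Input shape: (5, 120, 202, 255)
Output shape: (5, 266, 68, 86)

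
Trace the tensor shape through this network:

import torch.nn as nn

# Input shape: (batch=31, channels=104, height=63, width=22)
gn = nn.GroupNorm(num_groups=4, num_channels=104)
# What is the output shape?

Input shape: (31, 104, 63, 22)
Output shape: (31, 104, 63, 22)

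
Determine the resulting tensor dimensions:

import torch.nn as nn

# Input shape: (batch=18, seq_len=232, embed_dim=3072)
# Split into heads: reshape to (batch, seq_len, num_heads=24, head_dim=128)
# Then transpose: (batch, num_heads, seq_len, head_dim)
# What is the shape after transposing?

Input shape: (18, 232, 3072)
  -> after reshape: (18, 232, 24, 128)
Output shape: (18, 24, 232, 128)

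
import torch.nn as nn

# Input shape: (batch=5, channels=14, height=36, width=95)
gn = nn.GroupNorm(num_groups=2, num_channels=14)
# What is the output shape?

Input shape: (5, 14, 36, 95)
Output shape: (5, 14, 36, 95)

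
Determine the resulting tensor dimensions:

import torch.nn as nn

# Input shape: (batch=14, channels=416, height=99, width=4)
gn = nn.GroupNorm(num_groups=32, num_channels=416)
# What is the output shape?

Input shape: (14, 416, 99, 4)
Output shape: (14, 416, 99, 4)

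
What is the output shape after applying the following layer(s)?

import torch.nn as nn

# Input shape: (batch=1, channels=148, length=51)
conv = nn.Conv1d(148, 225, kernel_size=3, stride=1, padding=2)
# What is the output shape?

Input shape: (1, 148, 51)
Output shape: (1, 225, 53)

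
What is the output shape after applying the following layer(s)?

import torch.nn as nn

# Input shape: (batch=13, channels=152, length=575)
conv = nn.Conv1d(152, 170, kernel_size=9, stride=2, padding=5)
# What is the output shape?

Input shape: (13, 152, 575)
Output shape: (13, 170, 289)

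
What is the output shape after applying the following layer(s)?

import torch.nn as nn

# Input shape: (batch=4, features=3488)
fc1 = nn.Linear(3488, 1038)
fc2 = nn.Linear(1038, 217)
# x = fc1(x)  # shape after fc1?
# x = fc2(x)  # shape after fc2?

Input shape: (4, 3488)
  -> after fc1: (4, 1038)
Output shape: (4, 217)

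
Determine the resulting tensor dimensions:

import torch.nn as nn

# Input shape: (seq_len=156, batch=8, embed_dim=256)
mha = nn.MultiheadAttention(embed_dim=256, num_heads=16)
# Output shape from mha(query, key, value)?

Input shape: (156, 8, 256)
Output shape: (156, 8, 256)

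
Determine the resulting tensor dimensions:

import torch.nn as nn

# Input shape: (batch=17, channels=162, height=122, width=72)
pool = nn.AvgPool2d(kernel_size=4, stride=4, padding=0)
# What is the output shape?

Input shape: (17, 162, 122, 72)
Output shape: (17, 162, 30, 18)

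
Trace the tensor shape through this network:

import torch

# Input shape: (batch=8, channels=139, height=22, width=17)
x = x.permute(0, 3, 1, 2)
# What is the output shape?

Input shape: (8, 139, 22, 17)
Output shape: (8, 17, 139, 22)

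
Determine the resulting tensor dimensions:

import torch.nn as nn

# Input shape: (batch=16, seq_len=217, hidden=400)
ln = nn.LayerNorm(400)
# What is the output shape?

Input shape: (16, 217, 400)
Output shape: (16, 217, 400)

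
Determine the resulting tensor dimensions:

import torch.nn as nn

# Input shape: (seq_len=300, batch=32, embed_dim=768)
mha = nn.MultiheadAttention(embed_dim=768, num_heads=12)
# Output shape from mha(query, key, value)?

Input shape: (300, 32, 768)
Output shape: (300, 32, 768)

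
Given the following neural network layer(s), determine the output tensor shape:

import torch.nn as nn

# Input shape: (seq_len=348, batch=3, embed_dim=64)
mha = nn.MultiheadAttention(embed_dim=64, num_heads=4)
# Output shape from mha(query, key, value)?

Input shape: (348, 3, 64)
Output shape: (348, 3, 64)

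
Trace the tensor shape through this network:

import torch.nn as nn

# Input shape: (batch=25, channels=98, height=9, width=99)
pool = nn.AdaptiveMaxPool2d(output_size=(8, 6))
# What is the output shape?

Input shape: (25, 98, 9, 99)
Output shape: (25, 98, 8, 6)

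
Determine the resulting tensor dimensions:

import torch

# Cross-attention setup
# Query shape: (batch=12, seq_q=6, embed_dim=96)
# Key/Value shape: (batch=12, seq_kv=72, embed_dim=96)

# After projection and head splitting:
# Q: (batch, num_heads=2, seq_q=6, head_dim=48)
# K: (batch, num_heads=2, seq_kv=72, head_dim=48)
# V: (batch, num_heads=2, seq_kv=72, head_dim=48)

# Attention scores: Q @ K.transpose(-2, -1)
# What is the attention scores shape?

Input shape: (12, 6, 96)
Output shape: (12, 2, 6, 72)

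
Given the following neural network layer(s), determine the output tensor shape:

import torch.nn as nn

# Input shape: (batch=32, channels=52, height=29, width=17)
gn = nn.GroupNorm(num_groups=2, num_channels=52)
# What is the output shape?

Input shape: (32, 52, 29, 17)
Output shape: (32, 52, 29, 17)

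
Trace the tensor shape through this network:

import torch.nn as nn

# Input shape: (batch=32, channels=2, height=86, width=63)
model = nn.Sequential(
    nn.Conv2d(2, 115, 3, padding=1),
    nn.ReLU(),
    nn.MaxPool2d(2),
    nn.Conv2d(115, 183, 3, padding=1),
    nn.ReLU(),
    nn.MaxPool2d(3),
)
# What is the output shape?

Input shape: (32, 2, 86, 63)
  -> after first Conv2d: (32, 115, 86, 63)
  -> after first MaxPool2d: (32, 115, 43, 31)
  -> after second Conv2d: (32, 183, 43, 31)
Output shape: (32, 183, 14, 10)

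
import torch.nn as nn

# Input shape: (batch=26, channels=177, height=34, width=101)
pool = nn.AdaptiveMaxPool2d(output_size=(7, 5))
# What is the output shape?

Input shape: (26, 177, 34, 101)
Output shape: (26, 177, 7, 5)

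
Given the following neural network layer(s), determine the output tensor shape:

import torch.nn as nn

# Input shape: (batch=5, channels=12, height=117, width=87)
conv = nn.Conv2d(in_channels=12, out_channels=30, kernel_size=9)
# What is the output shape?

Input shape: (5, 12, 117, 87)
Output shape: (5, 30, 109, 79)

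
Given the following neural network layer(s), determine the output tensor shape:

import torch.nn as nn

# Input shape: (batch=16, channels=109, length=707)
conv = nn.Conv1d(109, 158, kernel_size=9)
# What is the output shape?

Input shape: (16, 109, 707)
Output shape: (16, 158, 699)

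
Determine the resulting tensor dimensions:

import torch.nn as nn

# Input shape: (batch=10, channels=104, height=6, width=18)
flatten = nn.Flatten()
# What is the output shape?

Input shape: (10, 104, 6, 18)
Output shape: (10, 11232)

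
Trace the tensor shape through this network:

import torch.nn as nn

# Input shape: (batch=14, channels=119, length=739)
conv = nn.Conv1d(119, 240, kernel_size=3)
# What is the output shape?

Input shape: (14, 119, 739)
Output shape: (14, 240, 737)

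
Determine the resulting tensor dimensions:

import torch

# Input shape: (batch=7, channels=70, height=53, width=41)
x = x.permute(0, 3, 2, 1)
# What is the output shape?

Input shape: (7, 70, 53, 41)
Output shape: (7, 41, 53, 70)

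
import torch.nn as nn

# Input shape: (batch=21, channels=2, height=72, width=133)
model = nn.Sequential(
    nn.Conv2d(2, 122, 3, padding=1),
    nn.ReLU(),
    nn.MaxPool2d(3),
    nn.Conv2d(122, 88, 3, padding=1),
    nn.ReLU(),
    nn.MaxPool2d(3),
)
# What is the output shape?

Input shape: (21, 2, 72, 133)
  -> after first Conv2d: (21, 122, 72, 133)
  -> after first MaxPool2d: (21, 122, 24, 44)
  -> after second Conv2d: (21, 88, 24, 44)
Output shape: (21, 88, 8, 14)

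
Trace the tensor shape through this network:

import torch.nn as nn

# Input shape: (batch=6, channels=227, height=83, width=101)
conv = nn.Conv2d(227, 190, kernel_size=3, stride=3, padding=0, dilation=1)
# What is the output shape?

Input shape: (6, 227, 83, 101)
Output shape: (6, 190, 27, 33)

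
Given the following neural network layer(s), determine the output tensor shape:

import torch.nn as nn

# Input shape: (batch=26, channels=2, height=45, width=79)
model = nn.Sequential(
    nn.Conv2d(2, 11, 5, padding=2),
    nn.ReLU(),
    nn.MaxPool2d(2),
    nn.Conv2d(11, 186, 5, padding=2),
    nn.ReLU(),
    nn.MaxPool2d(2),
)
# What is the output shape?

Input shape: (26, 2, 45, 79)
  -> after first Conv2d: (26, 11, 45, 79)
  -> after first MaxPool2d: (26, 11, 22, 39)
  -> after second Conv2d: (26, 186, 22, 39)
Output shape: (26, 186, 11, 19)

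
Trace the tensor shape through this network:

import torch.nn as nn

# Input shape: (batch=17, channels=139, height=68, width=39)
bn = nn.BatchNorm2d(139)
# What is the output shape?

Input shape: (17, 139, 68, 39)
Output shape: (17, 139, 68, 39)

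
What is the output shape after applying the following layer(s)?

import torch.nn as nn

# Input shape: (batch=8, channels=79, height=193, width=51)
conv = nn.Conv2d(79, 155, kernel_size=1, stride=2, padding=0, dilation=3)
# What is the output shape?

Input shape: (8, 79, 193, 51)
Output shape: (8, 155, 97, 26)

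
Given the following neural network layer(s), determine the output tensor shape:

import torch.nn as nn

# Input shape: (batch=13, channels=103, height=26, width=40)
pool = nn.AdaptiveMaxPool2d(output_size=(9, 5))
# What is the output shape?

Input shape: (13, 103, 26, 40)
Output shape: (13, 103, 9, 5)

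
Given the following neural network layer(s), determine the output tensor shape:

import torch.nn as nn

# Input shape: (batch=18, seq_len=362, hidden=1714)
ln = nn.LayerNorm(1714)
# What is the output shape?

Input shape: (18, 362, 1714)
Output shape: (18, 362, 1714)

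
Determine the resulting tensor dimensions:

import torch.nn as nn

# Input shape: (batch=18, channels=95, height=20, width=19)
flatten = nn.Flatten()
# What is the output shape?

Input shape: (18, 95, 20, 19)
Output shape: (18, 36100)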